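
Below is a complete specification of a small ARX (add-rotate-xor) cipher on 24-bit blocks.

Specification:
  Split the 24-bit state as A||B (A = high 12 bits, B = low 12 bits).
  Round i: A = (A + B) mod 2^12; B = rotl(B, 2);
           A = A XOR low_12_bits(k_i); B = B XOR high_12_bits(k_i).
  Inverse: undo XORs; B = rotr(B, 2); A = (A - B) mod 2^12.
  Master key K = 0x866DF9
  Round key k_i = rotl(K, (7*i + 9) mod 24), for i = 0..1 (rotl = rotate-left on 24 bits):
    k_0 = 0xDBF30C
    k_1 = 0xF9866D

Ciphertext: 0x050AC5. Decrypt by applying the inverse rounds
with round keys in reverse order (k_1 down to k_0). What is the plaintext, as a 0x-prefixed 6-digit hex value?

0x1B023A

s_0 = ciphertext = 0x050AC5
s_1 = InvRound(s_0, k_1) = 0x0E6557
s_2 = InvRound(s_1, k_0) = 0x1B023A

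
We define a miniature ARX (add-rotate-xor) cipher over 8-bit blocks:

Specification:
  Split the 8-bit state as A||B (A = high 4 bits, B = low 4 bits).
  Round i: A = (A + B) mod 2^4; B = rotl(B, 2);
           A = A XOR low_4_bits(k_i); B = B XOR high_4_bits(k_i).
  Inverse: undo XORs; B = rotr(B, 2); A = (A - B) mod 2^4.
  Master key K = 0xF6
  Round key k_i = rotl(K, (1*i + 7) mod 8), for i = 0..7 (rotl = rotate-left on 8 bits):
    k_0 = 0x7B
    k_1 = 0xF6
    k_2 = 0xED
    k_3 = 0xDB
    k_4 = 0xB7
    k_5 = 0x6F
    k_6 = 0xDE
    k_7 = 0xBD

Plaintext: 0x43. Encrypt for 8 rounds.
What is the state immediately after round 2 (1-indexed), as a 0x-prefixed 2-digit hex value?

s_0 = plaintext = 0x43
s_1 = Round(s_0, k_0) = 0xCB
s_2 = Round(s_1, k_1) = 0x11
s_3 = Round(s_2, k_2) = 0xFA
s_4 = Round(s_3, k_3) = 0x27
s_5 = Round(s_4, k_4) = 0xE6
s_6 = Round(s_5, k_5) = 0xBF
s_7 = Round(s_6, k_6) = 0x42
s_8 = Round(s_7, k_7) = 0xB3

0x11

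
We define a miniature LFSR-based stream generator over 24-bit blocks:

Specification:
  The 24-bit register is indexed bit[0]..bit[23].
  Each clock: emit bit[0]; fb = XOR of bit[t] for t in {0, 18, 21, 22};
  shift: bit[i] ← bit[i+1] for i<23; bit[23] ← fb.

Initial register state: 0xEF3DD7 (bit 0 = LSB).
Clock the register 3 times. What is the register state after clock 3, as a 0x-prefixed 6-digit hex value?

reg_0 = 0xEF3DD7
clock 1: out=1, reg = 0x779EEB
clock 2: out=1, reg = 0x3BCF75
clock 3: out=1, reg = 0x1DE7BA

0x1DE7BA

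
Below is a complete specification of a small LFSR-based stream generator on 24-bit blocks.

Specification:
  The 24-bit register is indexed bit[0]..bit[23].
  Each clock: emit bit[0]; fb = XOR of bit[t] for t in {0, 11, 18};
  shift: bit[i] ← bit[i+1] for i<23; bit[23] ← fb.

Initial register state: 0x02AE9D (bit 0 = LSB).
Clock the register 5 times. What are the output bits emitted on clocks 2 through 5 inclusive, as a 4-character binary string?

reg_0 = 0x02AE9D
clock 1: out=1, reg = 0x01574E
clock 2: out=0, reg = 0x00ABA7
clock 3: out=1, reg = 0x0055D3
clock 4: out=1, reg = 0x802AE9
clock 5: out=1, reg = 0x401574

0111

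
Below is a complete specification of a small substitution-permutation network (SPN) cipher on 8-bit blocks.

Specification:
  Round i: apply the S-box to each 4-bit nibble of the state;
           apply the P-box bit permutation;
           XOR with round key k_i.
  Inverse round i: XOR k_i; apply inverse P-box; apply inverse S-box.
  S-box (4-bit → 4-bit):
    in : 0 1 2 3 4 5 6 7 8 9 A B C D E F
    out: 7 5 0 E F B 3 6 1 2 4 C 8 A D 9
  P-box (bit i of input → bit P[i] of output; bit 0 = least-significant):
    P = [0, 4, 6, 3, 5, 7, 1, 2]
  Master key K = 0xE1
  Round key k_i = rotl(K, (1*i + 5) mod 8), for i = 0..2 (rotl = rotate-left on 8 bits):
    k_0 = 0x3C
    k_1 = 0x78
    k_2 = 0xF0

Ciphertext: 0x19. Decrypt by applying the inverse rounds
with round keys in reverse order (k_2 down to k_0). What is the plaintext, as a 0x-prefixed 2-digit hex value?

0xD8

s_0 = ciphertext = 0x19
s_1 = InvRound(s_0, k_2) = 0x6E
s_2 = InvRound(s_1, k_1) = 0xB9
s_3 = InvRound(s_2, k_0) = 0xD8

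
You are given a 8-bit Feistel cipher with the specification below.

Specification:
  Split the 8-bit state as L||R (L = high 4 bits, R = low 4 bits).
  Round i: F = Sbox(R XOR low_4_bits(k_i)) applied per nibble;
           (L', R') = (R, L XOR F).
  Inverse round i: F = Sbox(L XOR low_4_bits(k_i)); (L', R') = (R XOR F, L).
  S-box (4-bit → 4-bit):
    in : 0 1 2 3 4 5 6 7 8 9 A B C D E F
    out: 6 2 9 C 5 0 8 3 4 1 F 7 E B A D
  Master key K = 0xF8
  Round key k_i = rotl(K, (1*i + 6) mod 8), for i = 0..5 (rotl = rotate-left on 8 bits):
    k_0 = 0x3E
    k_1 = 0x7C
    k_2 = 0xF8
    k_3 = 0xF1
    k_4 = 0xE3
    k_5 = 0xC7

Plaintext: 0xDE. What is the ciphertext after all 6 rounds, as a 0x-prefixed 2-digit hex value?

s_0 = plaintext = 0xDE
s_1 = Round(s_0, k_0) = 0xEB
s_2 = Round(s_1, k_1) = 0xBD
s_3 = Round(s_2, k_2) = 0xDB
s_4 = Round(s_3, k_3) = 0xB2
s_5 = Round(s_4, k_4) = 0x29
s_6 = Round(s_5, k_5) = 0x98

0x98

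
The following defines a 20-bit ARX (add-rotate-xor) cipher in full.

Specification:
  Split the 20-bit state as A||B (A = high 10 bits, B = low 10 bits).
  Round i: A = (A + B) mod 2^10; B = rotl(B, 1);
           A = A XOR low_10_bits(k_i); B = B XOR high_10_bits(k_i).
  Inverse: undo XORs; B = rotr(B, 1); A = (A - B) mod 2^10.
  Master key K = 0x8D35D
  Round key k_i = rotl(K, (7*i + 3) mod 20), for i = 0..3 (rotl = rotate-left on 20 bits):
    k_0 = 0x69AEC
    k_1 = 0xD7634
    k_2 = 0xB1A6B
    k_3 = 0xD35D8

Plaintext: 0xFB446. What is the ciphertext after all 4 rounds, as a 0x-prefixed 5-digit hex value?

s_0 = plaintext = 0xFB446
s_1 = Round(s_0, k_0) = 0xB7D2A
s_2 = Round(s_1, k_1) = 0x8F509
s_3 = Round(s_2, k_2) = 0x4B4D4
s_4 = Round(s_3, k_3) = 0xF66E5

0xF66E5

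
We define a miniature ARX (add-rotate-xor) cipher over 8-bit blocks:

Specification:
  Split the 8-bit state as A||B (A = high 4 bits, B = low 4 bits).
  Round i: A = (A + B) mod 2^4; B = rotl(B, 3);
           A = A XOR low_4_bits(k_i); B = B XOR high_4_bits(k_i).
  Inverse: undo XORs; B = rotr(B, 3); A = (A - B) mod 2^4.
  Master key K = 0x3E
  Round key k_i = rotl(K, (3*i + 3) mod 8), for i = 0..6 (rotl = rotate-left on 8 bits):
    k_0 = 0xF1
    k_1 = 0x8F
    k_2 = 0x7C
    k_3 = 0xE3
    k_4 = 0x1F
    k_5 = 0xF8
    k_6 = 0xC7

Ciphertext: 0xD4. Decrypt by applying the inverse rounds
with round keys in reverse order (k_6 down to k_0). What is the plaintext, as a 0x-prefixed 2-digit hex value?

s_0 = ciphertext = 0xD4
s_1 = InvRound(s_0, k_6) = 0x91
s_2 = InvRound(s_1, k_5) = 0x4D
s_3 = InvRound(s_2, k_4) = 0x29
s_4 = InvRound(s_3, k_3) = 0x3E
s_5 = InvRound(s_4, k_2) = 0xC3
s_6 = InvRound(s_5, k_1) = 0xC7
s_7 = InvRound(s_6, k_0) = 0xC1

0xC1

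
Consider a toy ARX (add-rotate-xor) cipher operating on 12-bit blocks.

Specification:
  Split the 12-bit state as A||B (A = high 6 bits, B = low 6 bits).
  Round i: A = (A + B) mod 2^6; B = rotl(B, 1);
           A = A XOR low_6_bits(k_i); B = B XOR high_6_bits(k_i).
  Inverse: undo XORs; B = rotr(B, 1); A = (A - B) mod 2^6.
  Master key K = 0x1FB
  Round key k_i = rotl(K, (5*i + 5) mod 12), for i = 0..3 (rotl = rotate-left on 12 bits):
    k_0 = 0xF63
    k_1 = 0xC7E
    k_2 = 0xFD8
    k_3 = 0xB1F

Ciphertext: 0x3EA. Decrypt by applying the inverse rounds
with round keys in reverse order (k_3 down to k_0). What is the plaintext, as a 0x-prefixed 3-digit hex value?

0xB05

s_0 = ciphertext = 0x3EA
s_1 = InvRound(s_0, k_3) = 0x343
s_2 = InvRound(s_1, k_2) = 0xDDE
s_3 = InvRound(s_2, k_1) = 0x4B7
s_4 = InvRound(s_3, k_0) = 0xB05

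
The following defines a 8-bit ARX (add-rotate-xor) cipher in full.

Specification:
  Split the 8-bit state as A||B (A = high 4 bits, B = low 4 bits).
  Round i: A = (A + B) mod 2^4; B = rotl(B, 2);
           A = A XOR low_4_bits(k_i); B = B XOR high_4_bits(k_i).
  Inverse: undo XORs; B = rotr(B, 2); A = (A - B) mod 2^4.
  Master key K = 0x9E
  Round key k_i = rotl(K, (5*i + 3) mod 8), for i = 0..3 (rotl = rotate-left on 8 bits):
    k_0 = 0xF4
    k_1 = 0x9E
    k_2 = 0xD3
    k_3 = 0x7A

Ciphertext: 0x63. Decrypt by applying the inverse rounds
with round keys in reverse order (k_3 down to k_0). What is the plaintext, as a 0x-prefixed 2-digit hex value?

0x05

s_0 = ciphertext = 0x63
s_1 = InvRound(s_0, k_3) = 0xB1
s_2 = InvRound(s_1, k_2) = 0x53
s_3 = InvRound(s_2, k_1) = 0x1A
s_4 = InvRound(s_3, k_0) = 0x05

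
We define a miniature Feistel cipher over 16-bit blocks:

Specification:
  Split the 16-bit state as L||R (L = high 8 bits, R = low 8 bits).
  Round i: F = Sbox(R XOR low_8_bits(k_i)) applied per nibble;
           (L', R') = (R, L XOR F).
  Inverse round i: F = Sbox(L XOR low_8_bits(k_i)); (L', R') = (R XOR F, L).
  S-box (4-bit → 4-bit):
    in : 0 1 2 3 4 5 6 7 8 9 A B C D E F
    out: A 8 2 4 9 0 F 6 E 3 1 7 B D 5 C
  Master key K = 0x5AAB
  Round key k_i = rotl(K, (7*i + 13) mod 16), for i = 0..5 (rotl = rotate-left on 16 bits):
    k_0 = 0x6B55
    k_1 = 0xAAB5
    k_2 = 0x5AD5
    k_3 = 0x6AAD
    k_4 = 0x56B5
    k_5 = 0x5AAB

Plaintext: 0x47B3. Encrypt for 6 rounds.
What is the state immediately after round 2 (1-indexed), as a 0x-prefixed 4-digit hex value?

s_0 = plaintext = 0x47B3
s_1 = Round(s_0, k_0) = 0xB318
s_2 = Round(s_1, k_1) = 0x18AE
s_3 = Round(s_2, k_2) = 0xAE7F
s_4 = Round(s_3, k_3) = 0x7F7C
s_5 = Round(s_4, k_4) = 0x7CCC
s_6 = Round(s_5, k_5) = 0xCC8A

0x18AE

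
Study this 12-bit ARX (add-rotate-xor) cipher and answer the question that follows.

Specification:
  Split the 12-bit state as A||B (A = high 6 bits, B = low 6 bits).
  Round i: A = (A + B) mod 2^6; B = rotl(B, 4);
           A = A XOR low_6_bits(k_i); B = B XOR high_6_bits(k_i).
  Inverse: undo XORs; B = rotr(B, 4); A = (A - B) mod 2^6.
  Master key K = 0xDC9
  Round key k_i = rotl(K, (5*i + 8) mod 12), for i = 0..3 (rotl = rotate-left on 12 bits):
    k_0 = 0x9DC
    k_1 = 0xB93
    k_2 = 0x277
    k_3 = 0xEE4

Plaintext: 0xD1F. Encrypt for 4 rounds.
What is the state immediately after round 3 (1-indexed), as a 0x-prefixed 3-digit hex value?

0x063

s_0 = plaintext = 0xD1F
s_1 = Round(s_0, k_0) = 0x3D0
s_2 = Round(s_1, k_1) = 0x32A
s_3 = Round(s_2, k_2) = 0x063
s_4 = Round(s_3, k_3) = 0x003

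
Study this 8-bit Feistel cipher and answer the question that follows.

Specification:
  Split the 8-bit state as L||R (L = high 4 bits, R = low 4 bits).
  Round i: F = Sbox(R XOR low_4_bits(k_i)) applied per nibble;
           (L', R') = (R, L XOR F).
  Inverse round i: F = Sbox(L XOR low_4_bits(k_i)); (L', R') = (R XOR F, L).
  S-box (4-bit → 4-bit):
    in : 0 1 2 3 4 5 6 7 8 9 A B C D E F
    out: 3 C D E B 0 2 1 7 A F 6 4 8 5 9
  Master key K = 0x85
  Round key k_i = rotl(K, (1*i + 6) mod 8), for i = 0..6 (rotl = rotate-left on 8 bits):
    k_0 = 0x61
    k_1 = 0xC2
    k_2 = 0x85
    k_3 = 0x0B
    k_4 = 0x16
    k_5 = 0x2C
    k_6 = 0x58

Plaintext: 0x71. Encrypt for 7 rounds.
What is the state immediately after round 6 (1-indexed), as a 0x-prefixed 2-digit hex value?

0xE6

s_0 = plaintext = 0x71
s_1 = Round(s_0, k_0) = 0x14
s_2 = Round(s_1, k_1) = 0x43
s_3 = Round(s_2, k_2) = 0x36
s_4 = Round(s_3, k_3) = 0x6B
s_5 = Round(s_4, k_4) = 0xBE
s_6 = Round(s_5, k_5) = 0xE6
s_7 = Round(s_6, k_6) = 0x6B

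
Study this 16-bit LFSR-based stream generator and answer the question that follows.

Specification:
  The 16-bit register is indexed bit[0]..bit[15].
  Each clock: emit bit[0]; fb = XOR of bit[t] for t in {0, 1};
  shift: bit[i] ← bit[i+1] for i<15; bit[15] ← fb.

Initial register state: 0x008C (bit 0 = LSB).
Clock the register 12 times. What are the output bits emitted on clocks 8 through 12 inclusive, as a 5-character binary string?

10000

reg_0 = 0x008C
clock 1: out=0, reg = 0x0046
clock 2: out=0, reg = 0x8023
clock 3: out=1, reg = 0x4011
clock 4: out=1, reg = 0xA008
clock 5: out=0, reg = 0x5004
clock 6: out=0, reg = 0x2802
clock 7: out=0, reg = 0x9401
clock 8: out=1, reg = 0xCA00
clock 9: out=0, reg = 0x6500
clock 10: out=0, reg = 0x3280
clock 11: out=0, reg = 0x1940
clock 12: out=0, reg = 0x0CA0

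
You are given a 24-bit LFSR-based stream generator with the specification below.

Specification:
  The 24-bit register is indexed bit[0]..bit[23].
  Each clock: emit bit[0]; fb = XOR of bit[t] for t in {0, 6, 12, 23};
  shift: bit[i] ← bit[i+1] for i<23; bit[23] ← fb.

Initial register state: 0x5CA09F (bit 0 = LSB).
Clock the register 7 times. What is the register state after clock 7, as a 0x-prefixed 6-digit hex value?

0x9AB941

reg_0 = 0x5CA09F
clock 1: out=1, reg = 0xAE504F
clock 2: out=1, reg = 0x572827
clock 3: out=1, reg = 0xAB9413
clock 4: out=1, reg = 0xD5CA09
clock 5: out=1, reg = 0x6AE504
clock 6: out=0, reg = 0x357282
clock 7: out=0, reg = 0x9AB941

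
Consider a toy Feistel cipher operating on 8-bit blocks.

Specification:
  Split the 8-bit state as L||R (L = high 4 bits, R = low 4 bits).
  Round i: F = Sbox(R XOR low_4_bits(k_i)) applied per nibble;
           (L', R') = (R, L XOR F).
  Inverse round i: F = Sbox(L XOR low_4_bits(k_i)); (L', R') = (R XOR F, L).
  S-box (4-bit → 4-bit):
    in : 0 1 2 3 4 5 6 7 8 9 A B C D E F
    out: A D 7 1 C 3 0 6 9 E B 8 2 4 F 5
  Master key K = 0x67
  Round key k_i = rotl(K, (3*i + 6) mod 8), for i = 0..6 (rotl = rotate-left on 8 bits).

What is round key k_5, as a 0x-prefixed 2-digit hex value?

0xEC

K = 0x67
k_0 = rotl(K, (3*0+6) mod 8) = rotl(K, 6) = 0xD9
k_1 = rotl(K, (3*1+6) mod 8) = rotl(K, 1) = 0xCE
k_2 = rotl(K, (3*2+6) mod 8) = rotl(K, 4) = 0x76
k_3 = rotl(K, (3*3+6) mod 8) = rotl(K, 7) = 0xB3
k_4 = rotl(K, (3*4+6) mod 8) = rotl(K, 2) = 0x9D
k_5 = rotl(K, (3*5+6) mod 8) = rotl(K, 5) = 0xEC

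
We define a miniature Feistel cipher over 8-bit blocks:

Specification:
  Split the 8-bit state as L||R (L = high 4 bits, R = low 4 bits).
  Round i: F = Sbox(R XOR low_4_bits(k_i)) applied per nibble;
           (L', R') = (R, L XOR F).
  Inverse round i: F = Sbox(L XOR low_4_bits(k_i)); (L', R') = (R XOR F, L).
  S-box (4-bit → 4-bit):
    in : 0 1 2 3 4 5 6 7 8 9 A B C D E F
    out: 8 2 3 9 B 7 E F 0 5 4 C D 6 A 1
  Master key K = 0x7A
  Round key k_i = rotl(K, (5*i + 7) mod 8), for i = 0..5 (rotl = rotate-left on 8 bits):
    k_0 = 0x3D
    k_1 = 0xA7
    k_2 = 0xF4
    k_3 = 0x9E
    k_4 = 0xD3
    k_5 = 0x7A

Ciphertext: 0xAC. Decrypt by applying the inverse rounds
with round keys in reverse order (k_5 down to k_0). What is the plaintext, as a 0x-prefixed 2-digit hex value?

0x39

s_0 = ciphertext = 0xAC
s_1 = InvRound(s_0, k_5) = 0x4A
s_2 = InvRound(s_1, k_4) = 0x54
s_3 = InvRound(s_2, k_3) = 0x85
s_4 = InvRound(s_3, k_2) = 0x88
s_5 = InvRound(s_4, k_1) = 0x98
s_6 = InvRound(s_5, k_0) = 0x39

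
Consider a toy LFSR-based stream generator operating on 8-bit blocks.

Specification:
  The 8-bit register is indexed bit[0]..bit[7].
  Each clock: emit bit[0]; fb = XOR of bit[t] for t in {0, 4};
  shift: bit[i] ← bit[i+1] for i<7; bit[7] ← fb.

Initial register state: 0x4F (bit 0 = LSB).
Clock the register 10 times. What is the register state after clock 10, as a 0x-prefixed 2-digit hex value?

reg_0 = 0x4F
clock 1: out=1, reg = 0xA7
clock 2: out=1, reg = 0xD3
clock 3: out=1, reg = 0x69
clock 4: out=1, reg = 0xB4
clock 5: out=0, reg = 0xDA
clock 6: out=0, reg = 0xED
clock 7: out=1, reg = 0xF6
clock 8: out=0, reg = 0xFB
clock 9: out=1, reg = 0x7D
clock 10: out=1, reg = 0x3E

0x3E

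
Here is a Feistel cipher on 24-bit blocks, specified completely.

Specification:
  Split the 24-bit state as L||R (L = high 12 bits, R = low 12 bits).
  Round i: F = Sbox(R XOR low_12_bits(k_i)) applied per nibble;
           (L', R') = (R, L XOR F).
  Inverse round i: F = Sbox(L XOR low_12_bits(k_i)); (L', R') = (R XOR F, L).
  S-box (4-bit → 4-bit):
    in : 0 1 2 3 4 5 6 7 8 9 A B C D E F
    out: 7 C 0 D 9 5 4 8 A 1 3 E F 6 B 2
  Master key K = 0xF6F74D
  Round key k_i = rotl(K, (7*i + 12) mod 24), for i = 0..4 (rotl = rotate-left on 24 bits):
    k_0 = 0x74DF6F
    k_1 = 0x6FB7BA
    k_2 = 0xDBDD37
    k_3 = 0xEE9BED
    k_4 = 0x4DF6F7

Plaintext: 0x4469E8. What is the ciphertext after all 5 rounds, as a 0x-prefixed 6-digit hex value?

0x8894C1

s_0 = plaintext = 0x4469E8
s_1 = Round(s_0, k_0) = 0x9E80EE
s_2 = Round(s_1, k_1) = 0x0EE1B1
s_3 = Round(s_2, k_2) = 0x1B1F4A
s_4 = Round(s_3, k_3) = 0xF4A889
s_5 = Round(s_4, k_4) = 0x8894C1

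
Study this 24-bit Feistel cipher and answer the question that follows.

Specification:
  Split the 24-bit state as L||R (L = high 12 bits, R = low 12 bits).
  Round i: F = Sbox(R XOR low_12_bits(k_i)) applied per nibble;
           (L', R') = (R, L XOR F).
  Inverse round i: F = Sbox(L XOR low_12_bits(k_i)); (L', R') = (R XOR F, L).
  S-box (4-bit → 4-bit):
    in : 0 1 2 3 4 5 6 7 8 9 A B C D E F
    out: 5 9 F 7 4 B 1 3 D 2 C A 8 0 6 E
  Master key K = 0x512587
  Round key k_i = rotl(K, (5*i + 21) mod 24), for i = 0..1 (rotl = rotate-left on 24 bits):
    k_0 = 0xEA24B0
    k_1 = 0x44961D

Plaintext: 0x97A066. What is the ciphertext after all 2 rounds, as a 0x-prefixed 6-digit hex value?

0xD7BA77

s_0 = plaintext = 0x97A066
s_1 = Round(s_0, k_0) = 0x066D7B
s_2 = Round(s_1, k_1) = 0xD7BA77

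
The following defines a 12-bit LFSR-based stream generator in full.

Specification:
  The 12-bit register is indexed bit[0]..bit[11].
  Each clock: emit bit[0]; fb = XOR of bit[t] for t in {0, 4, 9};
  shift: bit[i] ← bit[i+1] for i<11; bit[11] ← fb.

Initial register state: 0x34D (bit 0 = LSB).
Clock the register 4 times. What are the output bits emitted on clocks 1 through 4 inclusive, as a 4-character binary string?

1011

reg_0 = 0x34D
clock 1: out=1, reg = 0x1A6
clock 2: out=0, reg = 0x0D3
clock 3: out=1, reg = 0x069
clock 4: out=1, reg = 0x834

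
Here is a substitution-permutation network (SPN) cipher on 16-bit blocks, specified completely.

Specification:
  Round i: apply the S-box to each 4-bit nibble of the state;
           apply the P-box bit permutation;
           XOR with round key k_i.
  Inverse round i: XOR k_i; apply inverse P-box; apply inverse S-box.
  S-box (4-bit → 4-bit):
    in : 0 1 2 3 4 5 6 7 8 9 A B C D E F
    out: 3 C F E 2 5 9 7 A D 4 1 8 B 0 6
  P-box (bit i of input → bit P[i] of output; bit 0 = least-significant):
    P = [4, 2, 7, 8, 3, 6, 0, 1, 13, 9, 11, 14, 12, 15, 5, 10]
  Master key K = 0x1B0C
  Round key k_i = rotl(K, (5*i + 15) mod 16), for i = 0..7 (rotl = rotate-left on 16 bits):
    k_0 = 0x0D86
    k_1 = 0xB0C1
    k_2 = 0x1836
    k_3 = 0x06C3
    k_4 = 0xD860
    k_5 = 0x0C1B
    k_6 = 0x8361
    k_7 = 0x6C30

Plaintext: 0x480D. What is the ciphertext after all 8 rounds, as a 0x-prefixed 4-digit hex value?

s_0 = plaintext = 0x480D
s_1 = Round(s_0, k_0) = 0xCEDA
s_2 = Round(s_1, k_1) = 0xB40B
s_3 = Round(s_2, k_2) = 0x0A6E
s_4 = Round(s_3, k_3) = 0x9EC9
s_5 = Round(s_4, k_4) = 0xCDD2
s_6 = Round(s_5, k_5) = 0x6BC5
s_7 = Round(s_6, k_6) = 0xB7F3
s_8 = Round(s_7, k_7) = 0x57F5

0x57F5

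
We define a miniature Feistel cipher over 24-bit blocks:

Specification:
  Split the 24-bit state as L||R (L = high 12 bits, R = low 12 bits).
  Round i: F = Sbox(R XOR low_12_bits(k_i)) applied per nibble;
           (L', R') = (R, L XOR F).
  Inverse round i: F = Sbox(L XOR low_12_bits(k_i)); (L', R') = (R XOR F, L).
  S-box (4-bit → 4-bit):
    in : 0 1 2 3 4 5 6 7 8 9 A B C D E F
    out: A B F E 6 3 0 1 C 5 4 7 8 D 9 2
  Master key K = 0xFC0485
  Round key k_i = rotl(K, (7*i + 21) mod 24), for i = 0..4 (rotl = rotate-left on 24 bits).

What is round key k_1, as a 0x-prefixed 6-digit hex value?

0xC0485F

K = 0xFC0485
k_0 = rotl(K, (7*0+21) mod 24) = rotl(K, 21) = 0xBF8090
k_1 = rotl(K, (7*1+21) mod 24) = rotl(K, 4) = 0xC0485F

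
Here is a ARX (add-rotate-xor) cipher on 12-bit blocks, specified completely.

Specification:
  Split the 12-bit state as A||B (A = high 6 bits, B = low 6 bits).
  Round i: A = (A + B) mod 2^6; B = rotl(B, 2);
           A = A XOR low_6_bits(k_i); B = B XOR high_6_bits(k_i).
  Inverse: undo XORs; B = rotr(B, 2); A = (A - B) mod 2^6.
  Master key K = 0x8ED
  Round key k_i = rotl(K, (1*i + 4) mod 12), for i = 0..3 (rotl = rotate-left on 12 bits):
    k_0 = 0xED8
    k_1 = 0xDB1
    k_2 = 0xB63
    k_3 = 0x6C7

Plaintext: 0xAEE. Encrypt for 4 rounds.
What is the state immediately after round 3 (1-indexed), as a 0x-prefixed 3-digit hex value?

s_0 = plaintext = 0xAEE
s_1 = Round(s_0, k_0) = 0x041
s_2 = Round(s_1, k_1) = 0xCF2
s_3 = Round(s_2, k_2) = 0x1A6
s_4 = Round(s_3, k_3) = 0xAC1

0x1A6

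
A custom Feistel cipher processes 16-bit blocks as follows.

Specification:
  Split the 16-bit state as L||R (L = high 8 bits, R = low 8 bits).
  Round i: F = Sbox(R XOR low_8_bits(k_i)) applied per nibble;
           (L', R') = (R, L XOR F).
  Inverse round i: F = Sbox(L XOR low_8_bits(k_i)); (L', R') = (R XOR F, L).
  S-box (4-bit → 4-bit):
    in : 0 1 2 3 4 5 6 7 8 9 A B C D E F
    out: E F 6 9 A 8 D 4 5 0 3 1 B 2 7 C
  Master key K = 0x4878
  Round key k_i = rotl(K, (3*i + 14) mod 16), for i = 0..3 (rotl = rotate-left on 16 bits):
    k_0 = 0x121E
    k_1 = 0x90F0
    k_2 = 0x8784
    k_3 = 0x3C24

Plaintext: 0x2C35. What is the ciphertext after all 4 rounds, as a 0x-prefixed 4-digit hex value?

0x74A9

s_0 = plaintext = 0x2C35
s_1 = Round(s_0, k_0) = 0x354D
s_2 = Round(s_1, k_1) = 0x4D27
s_3 = Round(s_2, k_2) = 0x2774
s_4 = Round(s_3, k_3) = 0x74A9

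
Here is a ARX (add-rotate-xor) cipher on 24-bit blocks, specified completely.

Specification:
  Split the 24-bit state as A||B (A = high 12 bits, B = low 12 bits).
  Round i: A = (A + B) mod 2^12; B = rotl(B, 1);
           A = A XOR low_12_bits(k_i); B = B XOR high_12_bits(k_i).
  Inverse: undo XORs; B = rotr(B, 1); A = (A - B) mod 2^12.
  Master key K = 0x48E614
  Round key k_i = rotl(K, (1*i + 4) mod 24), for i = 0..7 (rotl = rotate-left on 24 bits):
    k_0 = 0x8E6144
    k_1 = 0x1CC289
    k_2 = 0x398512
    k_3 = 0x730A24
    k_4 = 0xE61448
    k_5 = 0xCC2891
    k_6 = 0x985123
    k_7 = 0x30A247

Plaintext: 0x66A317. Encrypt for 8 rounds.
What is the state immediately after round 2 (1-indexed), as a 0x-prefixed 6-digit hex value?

s_0 = plaintext = 0x66A317
s_1 = Round(s_0, k_0) = 0x8C5EC8
s_2 = Round(s_1, k_1) = 0x504C5D
s_3 = Round(s_2, k_2) = 0x473B23
s_4 = Round(s_3, k_3) = 0x5B2177
s_5 = Round(s_4, k_4) = 0x361C8F
s_6 = Round(s_5, k_5) = 0x7615DD
s_7 = Round(s_6, k_6) = 0xC1D23F
s_8 = Round(s_7, k_7) = 0xC1B774

0x504C5D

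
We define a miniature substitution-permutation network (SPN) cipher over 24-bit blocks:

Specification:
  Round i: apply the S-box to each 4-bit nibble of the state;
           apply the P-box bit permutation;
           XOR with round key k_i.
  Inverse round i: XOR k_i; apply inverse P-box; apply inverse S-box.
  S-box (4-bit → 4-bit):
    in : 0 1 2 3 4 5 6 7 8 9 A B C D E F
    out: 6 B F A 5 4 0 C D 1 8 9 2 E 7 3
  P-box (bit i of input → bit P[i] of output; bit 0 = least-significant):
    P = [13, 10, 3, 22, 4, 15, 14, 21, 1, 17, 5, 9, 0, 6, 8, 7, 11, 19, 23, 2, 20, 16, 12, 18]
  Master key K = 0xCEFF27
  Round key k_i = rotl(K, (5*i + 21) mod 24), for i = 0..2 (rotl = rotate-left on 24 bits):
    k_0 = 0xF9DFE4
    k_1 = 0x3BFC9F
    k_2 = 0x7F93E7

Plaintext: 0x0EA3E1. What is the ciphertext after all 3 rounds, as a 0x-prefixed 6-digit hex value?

0xEFDDCE

s_0 = plaintext = 0x0EA3E1
s_1 = Round(s_0, k_0) = 0x322174
s_2 = Round(s_1, k_1) = 0x949750
s_3 = Round(s_2, k_2) = 0xEFDDCE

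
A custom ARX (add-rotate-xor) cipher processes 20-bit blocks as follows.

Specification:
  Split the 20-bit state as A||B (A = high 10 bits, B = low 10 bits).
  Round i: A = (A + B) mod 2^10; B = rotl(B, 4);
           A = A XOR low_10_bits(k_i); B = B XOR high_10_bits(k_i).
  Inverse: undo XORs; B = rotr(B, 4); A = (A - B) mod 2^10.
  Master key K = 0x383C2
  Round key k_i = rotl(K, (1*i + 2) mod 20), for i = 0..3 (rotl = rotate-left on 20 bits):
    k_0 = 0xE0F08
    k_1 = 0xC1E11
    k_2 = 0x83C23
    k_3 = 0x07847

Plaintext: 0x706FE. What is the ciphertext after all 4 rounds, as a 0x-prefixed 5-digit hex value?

0x99E87

s_0 = plaintext = 0x706FE
s_1 = Round(s_0, k_0) = 0xEDC68
s_2 = Round(s_1, k_1) = 0x83986
s_3 = Round(s_2, k_2) = 0xEDE69
s_4 = Round(s_3, k_3) = 0x99E87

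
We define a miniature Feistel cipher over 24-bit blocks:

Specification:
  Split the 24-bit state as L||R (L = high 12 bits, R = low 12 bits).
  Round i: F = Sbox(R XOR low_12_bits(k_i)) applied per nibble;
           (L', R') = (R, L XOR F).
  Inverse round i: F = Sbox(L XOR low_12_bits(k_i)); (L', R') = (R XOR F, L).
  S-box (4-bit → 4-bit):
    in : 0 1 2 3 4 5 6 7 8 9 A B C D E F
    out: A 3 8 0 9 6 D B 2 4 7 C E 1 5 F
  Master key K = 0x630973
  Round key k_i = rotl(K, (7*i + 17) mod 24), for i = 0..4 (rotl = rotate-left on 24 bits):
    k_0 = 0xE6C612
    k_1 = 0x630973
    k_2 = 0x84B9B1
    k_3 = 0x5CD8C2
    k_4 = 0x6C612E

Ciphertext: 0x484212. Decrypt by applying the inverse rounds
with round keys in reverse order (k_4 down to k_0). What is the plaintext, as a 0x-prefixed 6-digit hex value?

s_0 = ciphertext = 0x484212
s_1 = InvRound(s_0, k_4) = 0x465484
s_2 = InvRound(s_1, k_3) = 0xAFF465
s_3 = InvRound(s_2, k_2) = 0x4F0AFF
s_4 = InvRound(s_3, k_1) = 0xBDF4F0
s_5 = InvRound(s_4, k_0) = 0x511BDF

0x511BDF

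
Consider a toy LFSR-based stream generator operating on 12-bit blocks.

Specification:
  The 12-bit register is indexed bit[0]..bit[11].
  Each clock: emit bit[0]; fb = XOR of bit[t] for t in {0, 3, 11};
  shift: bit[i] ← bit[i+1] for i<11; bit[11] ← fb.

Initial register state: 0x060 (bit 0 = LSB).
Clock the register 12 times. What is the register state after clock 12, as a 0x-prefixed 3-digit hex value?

0x824

reg_0 = 0x060
clock 1: out=0, reg = 0x030
clock 2: out=0, reg = 0x018
clock 3: out=0, reg = 0x80C
clock 4: out=0, reg = 0x406
clock 5: out=0, reg = 0x203
clock 6: out=1, reg = 0x901
clock 7: out=1, reg = 0x480
clock 8: out=0, reg = 0x240
clock 9: out=0, reg = 0x120
clock 10: out=0, reg = 0x090
clock 11: out=0, reg = 0x048
clock 12: out=0, reg = 0x824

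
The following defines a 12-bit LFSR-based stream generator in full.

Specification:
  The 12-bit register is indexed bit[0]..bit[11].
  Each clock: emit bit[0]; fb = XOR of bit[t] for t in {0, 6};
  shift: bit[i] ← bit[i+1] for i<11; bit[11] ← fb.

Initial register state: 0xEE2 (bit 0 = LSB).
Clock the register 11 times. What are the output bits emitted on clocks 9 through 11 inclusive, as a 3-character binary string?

011

reg_0 = 0xEE2
clock 1: out=0, reg = 0xF71
clock 2: out=1, reg = 0x7B8
clock 3: out=0, reg = 0x3DC
clock 4: out=0, reg = 0x9EE
clock 5: out=0, reg = 0xCF7
clock 6: out=1, reg = 0x67B
clock 7: out=1, reg = 0x33D
clock 8: out=1, reg = 0x99E
clock 9: out=0, reg = 0x4CF
clock 10: out=1, reg = 0x267
clock 11: out=1, reg = 0x133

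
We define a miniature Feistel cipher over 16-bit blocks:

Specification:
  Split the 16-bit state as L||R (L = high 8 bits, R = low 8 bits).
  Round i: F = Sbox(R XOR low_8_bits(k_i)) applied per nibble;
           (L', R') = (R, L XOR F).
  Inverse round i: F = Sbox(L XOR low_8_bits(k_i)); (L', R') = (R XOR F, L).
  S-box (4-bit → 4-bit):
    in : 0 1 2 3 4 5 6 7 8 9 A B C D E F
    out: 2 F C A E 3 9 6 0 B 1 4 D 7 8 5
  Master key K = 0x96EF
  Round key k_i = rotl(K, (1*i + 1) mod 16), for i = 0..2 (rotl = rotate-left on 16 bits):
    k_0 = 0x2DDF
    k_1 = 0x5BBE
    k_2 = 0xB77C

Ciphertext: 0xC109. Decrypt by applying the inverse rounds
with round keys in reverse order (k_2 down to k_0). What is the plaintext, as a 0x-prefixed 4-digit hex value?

0xA393

s_0 = ciphertext = 0xC109
s_1 = InvRound(s_0, k_2) = 0x4EC1
s_2 = InvRound(s_1, k_1) = 0x934E
s_3 = InvRound(s_2, k_0) = 0xA393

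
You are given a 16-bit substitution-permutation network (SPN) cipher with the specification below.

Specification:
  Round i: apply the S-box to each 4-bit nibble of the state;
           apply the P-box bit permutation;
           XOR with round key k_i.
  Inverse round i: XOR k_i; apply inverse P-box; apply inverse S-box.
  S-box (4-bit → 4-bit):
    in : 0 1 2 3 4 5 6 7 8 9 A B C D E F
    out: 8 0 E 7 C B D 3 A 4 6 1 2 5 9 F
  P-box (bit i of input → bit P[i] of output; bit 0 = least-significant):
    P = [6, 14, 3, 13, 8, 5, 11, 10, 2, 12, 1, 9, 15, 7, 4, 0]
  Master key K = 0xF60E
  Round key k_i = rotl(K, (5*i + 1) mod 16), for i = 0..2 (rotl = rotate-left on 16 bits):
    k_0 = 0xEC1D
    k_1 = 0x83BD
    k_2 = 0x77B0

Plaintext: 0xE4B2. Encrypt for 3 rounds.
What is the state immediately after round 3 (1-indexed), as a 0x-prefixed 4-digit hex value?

s_0 = plaintext = 0xE4B2
s_1 = Round(s_0, k_0) = 0x0F16
s_2 = Round(s_1, k_1) = 0xB1F2
s_3 = Round(s_2, k_2) = 0x9A98

0x9A98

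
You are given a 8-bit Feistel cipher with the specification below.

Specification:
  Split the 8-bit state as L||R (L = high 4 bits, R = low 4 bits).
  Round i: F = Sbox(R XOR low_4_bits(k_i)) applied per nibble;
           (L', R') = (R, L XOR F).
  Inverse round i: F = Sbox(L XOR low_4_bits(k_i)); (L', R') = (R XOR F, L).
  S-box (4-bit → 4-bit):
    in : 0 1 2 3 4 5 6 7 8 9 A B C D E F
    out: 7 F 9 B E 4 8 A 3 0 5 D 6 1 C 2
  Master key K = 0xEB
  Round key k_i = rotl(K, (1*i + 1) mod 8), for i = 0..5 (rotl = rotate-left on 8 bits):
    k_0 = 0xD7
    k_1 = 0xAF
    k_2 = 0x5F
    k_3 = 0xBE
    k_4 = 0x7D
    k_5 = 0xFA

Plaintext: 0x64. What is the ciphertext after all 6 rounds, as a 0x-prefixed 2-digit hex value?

0x0D

s_0 = plaintext = 0x64
s_1 = Round(s_0, k_0) = 0x4D
s_2 = Round(s_1, k_1) = 0xDD
s_3 = Round(s_2, k_2) = 0xD4
s_4 = Round(s_3, k_3) = 0x48
s_5 = Round(s_4, k_4) = 0x80
s_6 = Round(s_5, k_5) = 0x0D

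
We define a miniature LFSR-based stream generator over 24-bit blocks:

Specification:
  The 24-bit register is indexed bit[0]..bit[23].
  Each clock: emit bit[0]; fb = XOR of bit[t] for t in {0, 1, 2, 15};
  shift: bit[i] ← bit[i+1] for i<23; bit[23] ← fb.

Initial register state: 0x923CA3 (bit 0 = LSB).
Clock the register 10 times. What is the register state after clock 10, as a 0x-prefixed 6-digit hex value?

0x3FA48F

reg_0 = 0x923CA3
clock 1: out=1, reg = 0x491E51
clock 2: out=1, reg = 0xA48F28
clock 3: out=0, reg = 0xD24794
clock 4: out=0, reg = 0xE923CA
clock 5: out=0, reg = 0xF491E5
clock 6: out=1, reg = 0xFA48F2
clock 7: out=0, reg = 0xFD2479
clock 8: out=1, reg = 0xFE923C
clock 9: out=0, reg = 0x7F491E
clock 10: out=0, reg = 0x3FA48F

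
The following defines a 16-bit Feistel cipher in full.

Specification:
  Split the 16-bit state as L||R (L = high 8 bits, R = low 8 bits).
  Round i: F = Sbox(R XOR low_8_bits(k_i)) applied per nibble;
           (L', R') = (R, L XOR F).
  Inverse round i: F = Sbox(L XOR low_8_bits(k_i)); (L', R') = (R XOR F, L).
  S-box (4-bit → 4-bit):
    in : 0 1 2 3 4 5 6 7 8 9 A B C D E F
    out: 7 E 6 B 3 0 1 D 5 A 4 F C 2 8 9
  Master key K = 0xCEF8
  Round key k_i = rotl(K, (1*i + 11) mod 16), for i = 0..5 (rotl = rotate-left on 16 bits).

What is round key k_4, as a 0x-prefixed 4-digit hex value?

K = 0xCEF8
k_0 = rotl(K, (1*0+11) mod 16) = rotl(K, 11) = 0xC677
k_1 = rotl(K, (1*1+11) mod 16) = rotl(K, 12) = 0x8CEF
k_2 = rotl(K, (1*2+11) mod 16) = rotl(K, 13) = 0x19DF
k_3 = rotl(K, (1*3+11) mod 16) = rotl(K, 14) = 0x33BE
k_4 = rotl(K, (1*4+11) mod 16) = rotl(K, 15) = 0x677C

0x677C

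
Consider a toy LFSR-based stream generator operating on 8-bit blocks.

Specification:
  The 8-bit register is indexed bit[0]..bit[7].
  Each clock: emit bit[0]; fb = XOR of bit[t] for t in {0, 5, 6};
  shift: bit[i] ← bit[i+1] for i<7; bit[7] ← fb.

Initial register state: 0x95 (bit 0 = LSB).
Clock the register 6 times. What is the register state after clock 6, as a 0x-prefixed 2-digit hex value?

reg_0 = 0x95
clock 1: out=1, reg = 0xCA
clock 2: out=0, reg = 0xE5
clock 3: out=1, reg = 0xF2
clock 4: out=0, reg = 0x79
clock 5: out=1, reg = 0xBC
clock 6: out=0, reg = 0xDE

0xDE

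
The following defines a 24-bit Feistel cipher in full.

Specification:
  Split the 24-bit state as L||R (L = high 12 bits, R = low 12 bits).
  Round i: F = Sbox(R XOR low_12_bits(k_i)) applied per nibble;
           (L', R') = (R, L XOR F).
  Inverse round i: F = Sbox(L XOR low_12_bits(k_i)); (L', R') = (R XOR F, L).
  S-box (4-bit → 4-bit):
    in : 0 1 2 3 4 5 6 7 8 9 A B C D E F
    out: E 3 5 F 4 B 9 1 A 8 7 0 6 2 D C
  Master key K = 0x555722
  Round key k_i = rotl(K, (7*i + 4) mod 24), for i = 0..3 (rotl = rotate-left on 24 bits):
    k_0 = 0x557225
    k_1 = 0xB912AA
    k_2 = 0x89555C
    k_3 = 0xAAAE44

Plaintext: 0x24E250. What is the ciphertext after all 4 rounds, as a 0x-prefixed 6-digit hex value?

s_0 = plaintext = 0x24E250
s_1 = Round(s_0, k_0) = 0x250C55
s_2 = Round(s_1, k_1) = 0xC55F9C
s_3 = Round(s_2, k_2) = 0xF9CB3B
s_4 = Round(s_3, k_3) = 0xB3B480

0xB3B480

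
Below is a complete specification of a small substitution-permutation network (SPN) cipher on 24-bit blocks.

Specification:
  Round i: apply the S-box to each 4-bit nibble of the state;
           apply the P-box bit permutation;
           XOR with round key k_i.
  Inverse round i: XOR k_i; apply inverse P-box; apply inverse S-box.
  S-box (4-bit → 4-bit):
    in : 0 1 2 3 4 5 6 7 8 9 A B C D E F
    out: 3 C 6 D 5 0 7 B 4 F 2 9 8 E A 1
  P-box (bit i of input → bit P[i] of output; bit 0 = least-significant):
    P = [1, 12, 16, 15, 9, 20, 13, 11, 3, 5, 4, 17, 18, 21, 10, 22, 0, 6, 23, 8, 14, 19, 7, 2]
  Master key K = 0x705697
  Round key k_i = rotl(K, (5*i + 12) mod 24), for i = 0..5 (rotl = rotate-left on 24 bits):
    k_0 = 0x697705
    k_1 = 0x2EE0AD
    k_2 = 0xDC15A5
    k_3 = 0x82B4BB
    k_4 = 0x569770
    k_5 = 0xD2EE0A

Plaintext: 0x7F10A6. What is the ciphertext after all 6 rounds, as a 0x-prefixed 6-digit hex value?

s_0 = plaintext = 0x7F10A6
s_1 = Round(s_0, k_0) = 0x30232A
s_2 = Round(s_1, k_1) = 0x1C9470
s_3 = Round(s_2, k_2) = 0xA80A3B
s_4 = Round(s_3, k_3) = 0x2E1E99
s_5 = Round(s_4, k_4) = 0x0D2892
s_6 = Round(s_5, k_5) = 0x6B915A

0x6B915A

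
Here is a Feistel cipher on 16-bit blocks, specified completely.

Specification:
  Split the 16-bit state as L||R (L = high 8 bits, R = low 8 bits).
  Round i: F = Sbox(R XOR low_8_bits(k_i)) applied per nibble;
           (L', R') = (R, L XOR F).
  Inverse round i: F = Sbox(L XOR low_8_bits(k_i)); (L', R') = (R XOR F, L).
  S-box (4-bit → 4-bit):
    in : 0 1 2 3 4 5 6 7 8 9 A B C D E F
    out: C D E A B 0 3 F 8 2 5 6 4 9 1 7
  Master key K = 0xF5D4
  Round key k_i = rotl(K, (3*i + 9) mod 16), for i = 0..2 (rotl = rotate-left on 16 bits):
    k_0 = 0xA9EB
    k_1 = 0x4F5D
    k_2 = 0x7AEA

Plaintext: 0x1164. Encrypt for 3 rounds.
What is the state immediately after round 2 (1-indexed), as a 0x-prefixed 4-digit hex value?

s_0 = plaintext = 0x1164
s_1 = Round(s_0, k_0) = 0x6496
s_2 = Round(s_1, k_1) = 0x9622
s_3 = Round(s_2, k_2) = 0x22DE

0x9622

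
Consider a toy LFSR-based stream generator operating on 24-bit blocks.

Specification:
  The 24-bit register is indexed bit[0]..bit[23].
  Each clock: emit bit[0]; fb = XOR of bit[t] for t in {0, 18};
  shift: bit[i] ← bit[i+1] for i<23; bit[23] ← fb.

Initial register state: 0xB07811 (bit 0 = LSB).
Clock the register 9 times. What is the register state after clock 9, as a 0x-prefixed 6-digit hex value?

reg_0 = 0xB07811
clock 1: out=1, reg = 0xD83C08
clock 2: out=0, reg = 0x6C1E04
clock 3: out=0, reg = 0xB60F02
clock 4: out=0, reg = 0xDB0781
clock 5: out=1, reg = 0xED83C0
clock 6: out=0, reg = 0xF6C1E0
clock 7: out=0, reg = 0xFB60F0
clock 8: out=0, reg = 0x7DB078
clock 9: out=0, reg = 0xBED83C

0xBED83C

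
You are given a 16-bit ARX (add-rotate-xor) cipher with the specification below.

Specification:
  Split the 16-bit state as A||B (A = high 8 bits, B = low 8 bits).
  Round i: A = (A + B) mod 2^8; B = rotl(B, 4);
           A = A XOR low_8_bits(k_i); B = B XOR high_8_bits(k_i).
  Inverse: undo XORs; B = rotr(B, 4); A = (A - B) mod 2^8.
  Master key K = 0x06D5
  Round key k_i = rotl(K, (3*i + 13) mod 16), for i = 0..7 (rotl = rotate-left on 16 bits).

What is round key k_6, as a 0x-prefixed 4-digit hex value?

K = 0x06D5
k_0 = rotl(K, (3*0+13) mod 16) = rotl(K, 13) = 0xA0DA
k_1 = rotl(K, (3*1+13) mod 16) = rotl(K, 0) = 0x06D5
k_2 = rotl(K, (3*2+13) mod 16) = rotl(K, 3) = 0x36A8
k_3 = rotl(K, (3*3+13) mod 16) = rotl(K, 6) = 0xB541
k_4 = rotl(K, (3*4+13) mod 16) = rotl(K, 9) = 0xAA0D
k_5 = rotl(K, (3*5+13) mod 16) = rotl(K, 12) = 0x506D
k_6 = rotl(K, (3*6+13) mod 16) = rotl(K, 15) = 0x836A

0x836A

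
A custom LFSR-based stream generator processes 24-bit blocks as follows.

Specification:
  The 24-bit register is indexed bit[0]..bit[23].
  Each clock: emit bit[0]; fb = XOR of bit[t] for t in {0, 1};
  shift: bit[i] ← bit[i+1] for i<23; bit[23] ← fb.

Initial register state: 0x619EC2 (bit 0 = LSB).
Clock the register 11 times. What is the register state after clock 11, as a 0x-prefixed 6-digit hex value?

0x346C33

reg_0 = 0x619EC2
clock 1: out=0, reg = 0xB0CF61
clock 2: out=1, reg = 0xD867B0
clock 3: out=0, reg = 0x6C33D8
clock 4: out=0, reg = 0x3619EC
clock 5: out=0, reg = 0x1B0CF6
clock 6: out=0, reg = 0x8D867B
clock 7: out=1, reg = 0x46C33D
clock 8: out=1, reg = 0xA3619E
clock 9: out=0, reg = 0xD1B0CF
clock 10: out=1, reg = 0x68D867
clock 11: out=1, reg = 0x346C33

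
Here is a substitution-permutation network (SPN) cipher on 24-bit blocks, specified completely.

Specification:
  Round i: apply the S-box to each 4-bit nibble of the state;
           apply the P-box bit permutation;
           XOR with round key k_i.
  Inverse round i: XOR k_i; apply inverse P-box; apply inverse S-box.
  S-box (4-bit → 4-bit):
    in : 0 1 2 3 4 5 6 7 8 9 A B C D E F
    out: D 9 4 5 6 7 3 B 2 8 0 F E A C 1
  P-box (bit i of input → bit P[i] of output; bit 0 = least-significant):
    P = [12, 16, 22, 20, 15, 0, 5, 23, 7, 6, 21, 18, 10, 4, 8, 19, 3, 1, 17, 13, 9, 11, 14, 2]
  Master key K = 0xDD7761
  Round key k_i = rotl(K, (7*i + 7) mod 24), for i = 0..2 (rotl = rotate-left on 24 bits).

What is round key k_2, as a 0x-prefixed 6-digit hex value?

K = 0xDD7761
k_0 = rotl(K, (7*0+7) mod 24) = rotl(K, 7) = 0xBBB0EE
k_1 = rotl(K, (7*1+7) mod 24) = rotl(K, 14) = 0xD8775D
k_2 = rotl(K, (7*2+7) mod 24) = rotl(K, 21) = 0x3BAEEC

0x3BAEEC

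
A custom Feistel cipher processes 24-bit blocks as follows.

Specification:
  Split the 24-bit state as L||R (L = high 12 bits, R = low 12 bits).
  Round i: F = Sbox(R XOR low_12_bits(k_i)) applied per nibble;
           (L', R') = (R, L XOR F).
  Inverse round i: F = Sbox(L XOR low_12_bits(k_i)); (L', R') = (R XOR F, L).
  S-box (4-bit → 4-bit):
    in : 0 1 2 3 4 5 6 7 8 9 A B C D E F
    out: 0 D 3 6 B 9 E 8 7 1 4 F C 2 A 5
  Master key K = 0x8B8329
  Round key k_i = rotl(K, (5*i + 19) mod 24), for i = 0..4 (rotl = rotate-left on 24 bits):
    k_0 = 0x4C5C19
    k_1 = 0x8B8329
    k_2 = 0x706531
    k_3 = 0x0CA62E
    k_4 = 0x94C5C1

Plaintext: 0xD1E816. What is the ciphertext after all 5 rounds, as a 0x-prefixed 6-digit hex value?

0xE0F26A

s_0 = plaintext = 0xD1E816
s_1 = Round(s_0, k_0) = 0x81661B
s_2 = Round(s_1, k_1) = 0x61B175
s_3 = Round(s_2, k_2) = 0x175DA0
s_4 = Round(s_3, k_3) = 0xDA0E0F
s_5 = Round(s_4, k_4) = 0xE0F26A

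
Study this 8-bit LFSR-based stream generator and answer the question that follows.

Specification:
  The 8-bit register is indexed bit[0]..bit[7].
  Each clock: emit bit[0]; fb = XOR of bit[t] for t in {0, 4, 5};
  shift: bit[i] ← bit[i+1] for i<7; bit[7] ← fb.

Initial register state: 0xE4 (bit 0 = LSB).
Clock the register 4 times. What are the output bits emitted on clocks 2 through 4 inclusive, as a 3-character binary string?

010

reg_0 = 0xE4
clock 1: out=0, reg = 0xF2
clock 2: out=0, reg = 0x79
clock 3: out=1, reg = 0xBC
clock 4: out=0, reg = 0x5E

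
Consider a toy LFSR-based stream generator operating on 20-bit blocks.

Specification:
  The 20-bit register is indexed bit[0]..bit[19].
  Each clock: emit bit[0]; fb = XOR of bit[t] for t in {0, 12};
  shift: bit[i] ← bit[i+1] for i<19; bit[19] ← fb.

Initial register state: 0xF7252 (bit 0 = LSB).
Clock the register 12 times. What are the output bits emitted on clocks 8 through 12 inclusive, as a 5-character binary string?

reg_0 = 0xF7252
clock 1: out=0, reg = 0xFB929
clock 2: out=1, reg = 0x7DC94
clock 3: out=0, reg = 0xBEE4A
clock 4: out=0, reg = 0x5F725
clock 5: out=1, reg = 0x2FB92
clock 6: out=0, reg = 0x97DC9
clock 7: out=1, reg = 0x4BEE4
clock 8: out=0, reg = 0xA5F72
clock 9: out=0, reg = 0xD2FB9
clock 10: out=1, reg = 0xE97DC
clock 11: out=0, reg = 0xF4BEE
clock 12: out=0, reg = 0x7A5F7

00100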